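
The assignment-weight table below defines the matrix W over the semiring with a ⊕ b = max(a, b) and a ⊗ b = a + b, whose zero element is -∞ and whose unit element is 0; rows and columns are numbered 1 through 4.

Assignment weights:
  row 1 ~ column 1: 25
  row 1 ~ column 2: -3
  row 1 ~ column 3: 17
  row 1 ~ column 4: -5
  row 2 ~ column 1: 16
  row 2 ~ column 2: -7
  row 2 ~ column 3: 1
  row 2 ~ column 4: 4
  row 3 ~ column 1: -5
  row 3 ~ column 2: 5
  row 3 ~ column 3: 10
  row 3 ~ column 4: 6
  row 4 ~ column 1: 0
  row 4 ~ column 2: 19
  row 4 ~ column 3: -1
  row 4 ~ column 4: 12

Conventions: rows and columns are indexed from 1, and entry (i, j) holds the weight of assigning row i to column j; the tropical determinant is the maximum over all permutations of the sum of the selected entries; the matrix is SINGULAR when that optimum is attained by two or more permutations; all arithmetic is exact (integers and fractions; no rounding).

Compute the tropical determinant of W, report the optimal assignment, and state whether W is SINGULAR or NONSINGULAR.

σ = (1, 2, 3, 4): 25 + (-7) + 10 + 12 = 40
σ = (1, 2, 4, 3): 25 + (-7) + 6 + (-1) = 23
σ = (1, 3, 2, 4): 25 + 1 + 5 + 12 = 43
σ = (1, 3, 4, 2): 25 + 1 + 6 + 19 = 51
σ = (1, 4, 2, 3): 25 + 4 + 5 + (-1) = 33
σ = (1, 4, 3, 2): 25 + 4 + 10 + 19 = 58
σ = (2, 1, 3, 4): (-3) + 16 + 10 + 12 = 35
σ = (2, 1, 4, 3): (-3) + 16 + 6 + (-1) = 18
σ = (2, 3, 1, 4): (-3) + 1 + (-5) + 12 = 5
σ = (2, 3, 4, 1): (-3) + 1 + 6 + 0 = 4
σ = (2, 4, 1, 3): (-3) + 4 + (-5) + (-1) = -5
σ = (2, 4, 3, 1): (-3) + 4 + 10 + 0 = 11
σ = (3, 1, 2, 4): 17 + 16 + 5 + 12 = 50
σ = (3, 1, 4, 2): 17 + 16 + 6 + 19 = 58
σ = (3, 2, 1, 4): 17 + (-7) + (-5) + 12 = 17
σ = (3, 2, 4, 1): 17 + (-7) + 6 + 0 = 16
σ = (3, 4, 1, 2): 17 + 4 + (-5) + 19 = 35
σ = (3, 4, 2, 1): 17 + 4 + 5 + 0 = 26
σ = (4, 1, 2, 3): (-5) + 16 + 5 + (-1) = 15
σ = (4, 1, 3, 2): (-5) + 16 + 10 + 19 = 40
σ = (4, 2, 1, 3): (-5) + (-7) + (-5) + (-1) = -18
σ = (4, 2, 3, 1): (-5) + (-7) + 10 + 0 = -2
σ = (4, 3, 1, 2): (-5) + 1 + (-5) + 19 = 10
σ = (4, 3, 2, 1): (-5) + 1 + 5 + 0 = 1
Optimal value attained by: σ = (1, 4, 3, 2).
Answer: det⊕(W) = 58; verdict: SINGULAR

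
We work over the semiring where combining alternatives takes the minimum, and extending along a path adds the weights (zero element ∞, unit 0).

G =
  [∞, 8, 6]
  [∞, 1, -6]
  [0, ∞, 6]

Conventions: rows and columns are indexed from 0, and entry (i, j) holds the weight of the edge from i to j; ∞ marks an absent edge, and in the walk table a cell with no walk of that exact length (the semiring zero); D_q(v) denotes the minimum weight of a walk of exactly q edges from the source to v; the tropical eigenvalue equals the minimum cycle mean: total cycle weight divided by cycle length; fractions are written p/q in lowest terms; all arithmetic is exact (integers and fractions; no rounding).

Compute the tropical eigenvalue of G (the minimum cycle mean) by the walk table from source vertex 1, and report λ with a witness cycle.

q=0: [∞, 0, ∞]
q=1: [∞, 1, -6]
q=2: [-6, 2, -5]
q=3: [-5, 2, -4]
Optimal cycle mean attained by: cycle 0->1->2->0, total 8 + (-6) + 0, length 3.
Answer: λ = 2/3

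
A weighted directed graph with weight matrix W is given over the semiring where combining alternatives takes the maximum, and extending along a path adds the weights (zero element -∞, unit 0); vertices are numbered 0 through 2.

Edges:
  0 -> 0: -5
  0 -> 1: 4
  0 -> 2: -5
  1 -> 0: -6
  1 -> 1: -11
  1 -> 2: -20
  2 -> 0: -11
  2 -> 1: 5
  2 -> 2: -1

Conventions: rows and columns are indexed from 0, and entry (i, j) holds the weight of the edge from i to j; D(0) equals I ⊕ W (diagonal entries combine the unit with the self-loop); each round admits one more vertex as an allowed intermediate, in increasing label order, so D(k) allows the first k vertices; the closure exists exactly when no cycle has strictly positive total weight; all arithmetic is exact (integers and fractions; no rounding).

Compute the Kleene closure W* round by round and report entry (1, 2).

D(0):
  [0, 4, -5]
  [-6, 0, -20]
  [-11, 5, 0]
D(1):
  [0, 4, -5]
  [-6, 0, -11]
  [-11, 5, 0]
D(2):
  [0, 4, -5]
  [-6, 0, -11]
  [-1, 5, 0]
D(3):
  [0, 4, -5]
  [-6, 0, -11]
  [-1, 5, 0]
Answer: W*[1][2] = -11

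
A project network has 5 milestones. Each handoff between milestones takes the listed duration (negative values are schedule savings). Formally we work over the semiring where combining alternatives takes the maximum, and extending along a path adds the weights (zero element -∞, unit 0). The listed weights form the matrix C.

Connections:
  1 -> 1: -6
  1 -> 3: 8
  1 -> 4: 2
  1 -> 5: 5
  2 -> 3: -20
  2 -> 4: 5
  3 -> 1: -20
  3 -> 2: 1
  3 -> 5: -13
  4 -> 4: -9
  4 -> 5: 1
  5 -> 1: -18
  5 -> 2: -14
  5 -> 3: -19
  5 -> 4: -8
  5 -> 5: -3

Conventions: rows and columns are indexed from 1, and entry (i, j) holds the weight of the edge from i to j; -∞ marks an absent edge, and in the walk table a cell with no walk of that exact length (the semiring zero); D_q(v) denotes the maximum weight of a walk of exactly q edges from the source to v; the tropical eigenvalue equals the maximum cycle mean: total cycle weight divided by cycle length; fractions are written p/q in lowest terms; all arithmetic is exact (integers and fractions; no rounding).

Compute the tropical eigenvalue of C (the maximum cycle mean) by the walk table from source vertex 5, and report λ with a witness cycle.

q=0: [-∞, -∞, -∞, -∞, 0]
q=1: [-18, -14, -19, -8, -3]
q=2: [-21, -17, -10, -9, -6]
q=3: [-24, -9, -13, -12, -8]
q=4: [-26, -12, -16, -4, -11]
q=5: [-29, -15, -18, -7, -3]
Optimal cycle mean attained by: cycle 1->3->2->4->5->1, total 8 + 1 + 5 + 1 + (-18), length 5.
Answer: λ = -3/5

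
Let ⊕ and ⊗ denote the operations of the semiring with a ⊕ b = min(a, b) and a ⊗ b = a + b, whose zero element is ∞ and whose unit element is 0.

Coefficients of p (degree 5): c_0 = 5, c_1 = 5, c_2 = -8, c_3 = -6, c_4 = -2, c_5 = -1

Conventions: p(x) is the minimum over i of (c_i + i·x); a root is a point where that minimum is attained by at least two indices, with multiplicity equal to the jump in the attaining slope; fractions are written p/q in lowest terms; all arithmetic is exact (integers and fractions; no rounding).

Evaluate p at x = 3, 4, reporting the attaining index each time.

p(3) = min(5+0·3=5, 5+1·3=8, -8+2·3=-2, -6+3·3=3, -2+4·3=10, -1+5·3=14) = -2 (attained by i=2)
p(4) = min(5+0·4=5, 5+1·4=9, -8+2·4=0, -6+3·4=6, -2+4·4=14, -1+5·4=19) = 0 (attained by i=2)
Answer: p(3) = -2; p(4) = 0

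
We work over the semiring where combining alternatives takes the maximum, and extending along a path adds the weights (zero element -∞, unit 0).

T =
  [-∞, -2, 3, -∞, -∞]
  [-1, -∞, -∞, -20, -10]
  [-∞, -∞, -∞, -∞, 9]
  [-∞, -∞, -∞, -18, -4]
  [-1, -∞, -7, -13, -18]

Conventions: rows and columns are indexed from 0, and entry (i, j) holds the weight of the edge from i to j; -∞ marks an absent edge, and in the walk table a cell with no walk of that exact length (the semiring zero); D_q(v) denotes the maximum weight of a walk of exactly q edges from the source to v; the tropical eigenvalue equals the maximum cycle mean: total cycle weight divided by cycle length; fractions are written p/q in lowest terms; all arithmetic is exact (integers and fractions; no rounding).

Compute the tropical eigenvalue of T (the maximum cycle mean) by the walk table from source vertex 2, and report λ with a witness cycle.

q=0: [-∞, -∞, 0, -∞, -∞]
q=1: [-∞, -∞, -∞, -∞, 9]
q=2: [8, -∞, 2, -4, -9]
q=3: [-10, 6, 11, -22, 11]
q=4: [10, -12, 4, -2, 20]
q=5: [19, 8, 13, 7, 13]
Optimal cycle mean attained by: cycle 0->2->4->0, total 3 + 9 + (-1), length 3.
Answer: λ = 11/3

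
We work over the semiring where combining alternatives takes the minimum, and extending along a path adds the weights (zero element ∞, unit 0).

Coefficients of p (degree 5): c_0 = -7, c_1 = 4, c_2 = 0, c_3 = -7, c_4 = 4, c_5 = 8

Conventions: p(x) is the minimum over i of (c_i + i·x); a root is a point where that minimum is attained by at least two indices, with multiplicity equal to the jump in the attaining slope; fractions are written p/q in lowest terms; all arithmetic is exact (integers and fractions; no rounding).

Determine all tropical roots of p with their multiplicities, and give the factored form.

hull edge (i=0, c=-7) to (i=3, c=-7): slope 0, span 3
hull edge (i=3, c=-7) to (i=5, c=8): slope 15/2, span 2
Factored form: p(x) = 8 ⊗ (x ⊕ (-15/2)) ⊗ (x ⊕ (-15/2)) ⊗ (x ⊕ 0) ⊗ (x ⊕ 0) ⊗ (x ⊕ 0)
Answer: roots = -15/2 (mult 2), 0 (mult 3)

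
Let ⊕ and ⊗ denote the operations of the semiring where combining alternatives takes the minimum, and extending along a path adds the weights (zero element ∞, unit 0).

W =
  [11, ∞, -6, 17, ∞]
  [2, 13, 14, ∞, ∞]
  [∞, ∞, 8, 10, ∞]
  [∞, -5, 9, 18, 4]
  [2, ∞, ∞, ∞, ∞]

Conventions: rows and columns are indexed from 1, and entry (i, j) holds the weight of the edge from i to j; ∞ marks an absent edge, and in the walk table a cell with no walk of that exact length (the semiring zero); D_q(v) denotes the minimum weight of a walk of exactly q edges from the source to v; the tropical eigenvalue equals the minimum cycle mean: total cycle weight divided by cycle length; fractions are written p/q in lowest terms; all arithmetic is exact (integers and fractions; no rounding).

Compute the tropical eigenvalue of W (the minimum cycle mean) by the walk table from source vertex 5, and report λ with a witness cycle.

q=0: [∞, ∞, ∞, ∞, 0]
q=1: [2, ∞, ∞, ∞, ∞]
q=2: [13, ∞, -4, 19, ∞]
q=3: [24, 14, 4, 6, 23]
q=4: [16, 1, 12, 14, 10]
q=5: [3, 9, 10, 22, 18]
Optimal cycle mean attained by: cycle 1->3->4->2->1, total (-6) + 10 + (-5) + 2, length 4.
Answer: λ = 1/4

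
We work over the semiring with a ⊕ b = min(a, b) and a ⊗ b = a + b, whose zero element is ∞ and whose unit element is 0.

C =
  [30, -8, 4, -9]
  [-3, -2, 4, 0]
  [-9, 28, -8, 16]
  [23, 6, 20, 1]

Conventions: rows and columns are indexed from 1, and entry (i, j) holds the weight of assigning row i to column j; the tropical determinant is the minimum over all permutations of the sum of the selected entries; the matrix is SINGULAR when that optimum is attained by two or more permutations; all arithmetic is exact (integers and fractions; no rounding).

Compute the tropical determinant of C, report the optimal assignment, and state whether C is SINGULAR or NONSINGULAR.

σ = (1, 2, 3, 4): 30 + (-2) + (-8) + 1 = 21
σ = (1, 2, 4, 3): 30 + (-2) + 16 + 20 = 64
σ = (1, 3, 2, 4): 30 + 4 + 28 + 1 = 63
σ = (1, 3, 4, 2): 30 + 4 + 16 + 6 = 56
σ = (1, 4, 2, 3): 30 + 0 + 28 + 20 = 78
σ = (1, 4, 3, 2): 30 + 0 + (-8) + 6 = 28
σ = (2, 1, 3, 4): (-8) + (-3) + (-8) + 1 = -18
σ = (2, 1, 4, 3): (-8) + (-3) + 16 + 20 = 25
σ = (2, 3, 1, 4): (-8) + 4 + (-9) + 1 = -12
σ = (2, 3, 4, 1): (-8) + 4 + 16 + 23 = 35
σ = (2, 4, 1, 3): (-8) + 0 + (-9) + 20 = 3
σ = (2, 4, 3, 1): (-8) + 0 + (-8) + 23 = 7
σ = (3, 1, 2, 4): 4 + (-3) + 28 + 1 = 30
σ = (3, 1, 4, 2): 4 + (-3) + 16 + 6 = 23
σ = (3, 2, 1, 4): 4 + (-2) + (-9) + 1 = -6
σ = (3, 2, 4, 1): 4 + (-2) + 16 + 23 = 41
σ = (3, 4, 1, 2): 4 + 0 + (-9) + 6 = 1
σ = (3, 4, 2, 1): 4 + 0 + 28 + 23 = 55
σ = (4, 1, 2, 3): (-9) + (-3) + 28 + 20 = 36
σ = (4, 1, 3, 2): (-9) + (-3) + (-8) + 6 = -14
σ = (4, 2, 1, 3): (-9) + (-2) + (-9) + 20 = 0
σ = (4, 2, 3, 1): (-9) + (-2) + (-8) + 23 = 4
σ = (4, 3, 1, 2): (-9) + 4 + (-9) + 6 = -8
σ = (4, 3, 2, 1): (-9) + 4 + 28 + 23 = 46
Optimal value attained by: σ = (2, 1, 3, 4).
Answer: det⊕(C) = -18; verdict: NONSINGULAR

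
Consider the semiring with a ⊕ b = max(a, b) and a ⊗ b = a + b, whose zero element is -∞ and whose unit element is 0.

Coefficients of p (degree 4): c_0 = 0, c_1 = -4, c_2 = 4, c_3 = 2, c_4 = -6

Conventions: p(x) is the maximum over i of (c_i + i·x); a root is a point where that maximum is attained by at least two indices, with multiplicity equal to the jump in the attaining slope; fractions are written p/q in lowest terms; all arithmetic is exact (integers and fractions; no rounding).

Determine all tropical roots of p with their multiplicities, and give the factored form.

hull edge (i=0, c=0) to (i=2, c=4): slope 2, span 2
hull edge (i=2, c=4) to (i=3, c=2): slope -2, span 1
hull edge (i=3, c=2) to (i=4, c=-6): slope -8, span 1
Factored form: p(x) = -6 ⊗ (x ⊕ (-2)) ⊗ (x ⊕ (-2)) ⊗ (x ⊕ 2) ⊗ (x ⊕ 8)
Answer: roots = -2 (mult 2), 2 (mult 1), 8 (mult 1)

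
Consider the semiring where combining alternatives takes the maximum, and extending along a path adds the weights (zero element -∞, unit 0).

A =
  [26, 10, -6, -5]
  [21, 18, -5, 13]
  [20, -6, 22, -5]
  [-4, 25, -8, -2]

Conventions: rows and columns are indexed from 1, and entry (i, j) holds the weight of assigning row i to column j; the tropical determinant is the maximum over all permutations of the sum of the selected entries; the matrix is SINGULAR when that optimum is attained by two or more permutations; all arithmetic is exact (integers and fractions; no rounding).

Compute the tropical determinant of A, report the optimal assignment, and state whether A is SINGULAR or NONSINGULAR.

σ = (1, 2, 3, 4): 26 + 18 + 22 + (-2) = 64
σ = (1, 2, 4, 3): 26 + 18 + (-5) + (-8) = 31
σ = (1, 3, 2, 4): 26 + (-5) + (-6) + (-2) = 13
σ = (1, 3, 4, 2): 26 + (-5) + (-5) + 25 = 41
σ = (1, 4, 2, 3): 26 + 13 + (-6) + (-8) = 25
σ = (1, 4, 3, 2): 26 + 13 + 22 + 25 = 86
σ = (2, 1, 3, 4): 10 + 21 + 22 + (-2) = 51
σ = (2, 1, 4, 3): 10 + 21 + (-5) + (-8) = 18
σ = (2, 3, 1, 4): 10 + (-5) + 20 + (-2) = 23
σ = (2, 3, 4, 1): 10 + (-5) + (-5) + (-4) = -4
σ = (2, 4, 1, 3): 10 + 13 + 20 + (-8) = 35
σ = (2, 4, 3, 1): 10 + 13 + 22 + (-4) = 41
σ = (3, 1, 2, 4): (-6) + 21 + (-6) + (-2) = 7
σ = (3, 1, 4, 2): (-6) + 21 + (-5) + 25 = 35
σ = (3, 2, 1, 4): (-6) + 18 + 20 + (-2) = 30
σ = (3, 2, 4, 1): (-6) + 18 + (-5) + (-4) = 3
σ = (3, 4, 1, 2): (-6) + 13 + 20 + 25 = 52
σ = (3, 4, 2, 1): (-6) + 13 + (-6) + (-4) = -3
σ = (4, 1, 2, 3): (-5) + 21 + (-6) + (-8) = 2
σ = (4, 1, 3, 2): (-5) + 21 + 22 + 25 = 63
σ = (4, 2, 1, 3): (-5) + 18 + 20 + (-8) = 25
σ = (4, 2, 3, 1): (-5) + 18 + 22 + (-4) = 31
σ = (4, 3, 1, 2): (-5) + (-5) + 20 + 25 = 35
σ = (4, 3, 2, 1): (-5) + (-5) + (-6) + (-4) = -20
Optimal value attained by: σ = (1, 4, 3, 2).
Answer: det⊕(A) = 86; verdict: NONSINGULAR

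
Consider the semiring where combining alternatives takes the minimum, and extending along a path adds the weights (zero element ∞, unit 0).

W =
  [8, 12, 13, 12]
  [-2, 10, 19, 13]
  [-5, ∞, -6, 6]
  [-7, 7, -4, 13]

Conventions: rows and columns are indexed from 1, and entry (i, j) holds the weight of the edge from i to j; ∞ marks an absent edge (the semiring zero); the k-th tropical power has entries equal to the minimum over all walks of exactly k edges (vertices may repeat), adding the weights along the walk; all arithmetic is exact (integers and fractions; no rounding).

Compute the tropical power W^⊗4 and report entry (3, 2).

W^⊗2:
  [5, 19, 7, 19]
  [6, 10, 9, 10]
  [-11, 7, -12, 0]
  [-9, 5, -10, 2]
W^⊗3:
  [2, 17, 1, 13]
  [3, 17, 3, 15]
  [-17, 1, -18, -6]
  [-15, 3, -16, -4]
W^⊗4:
  [-4, 14, -5, 7]
  [-2, 15, -3, 9]
  [-23, -5, -24, -12]
  [-21, -3, -22, -10]
Key observation: the optimum is the walk 3->3->3->1->2, with weight (-6) + (-6) + (-5) + 12 = -5.
Optimal value attained by: walk 3->3->3->1->2.
Answer: (W^⊗4)[3][2] = -5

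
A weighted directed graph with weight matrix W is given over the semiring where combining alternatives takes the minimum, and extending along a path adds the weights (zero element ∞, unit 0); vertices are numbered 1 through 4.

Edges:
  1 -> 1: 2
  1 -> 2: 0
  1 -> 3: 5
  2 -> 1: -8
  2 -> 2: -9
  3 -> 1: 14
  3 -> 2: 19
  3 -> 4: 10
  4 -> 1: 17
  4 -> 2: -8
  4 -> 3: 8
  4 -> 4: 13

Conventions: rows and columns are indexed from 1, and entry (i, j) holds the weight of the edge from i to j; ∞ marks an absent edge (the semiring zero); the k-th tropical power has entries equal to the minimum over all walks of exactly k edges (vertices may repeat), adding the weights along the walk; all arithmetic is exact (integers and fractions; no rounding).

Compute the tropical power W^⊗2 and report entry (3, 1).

W^⊗2:
  [-8, -9, 7, 15]
  [-17, -18, -3, ∞]
  [11, 2, 18, 23]
  [-16, -17, 21, 18]
Key observation: the optimum is the walk 3->2->1, with weight 19 + (-8) = 11.
Optimal value attained by: walk 3->2->1.
Answer: (W^⊗2)[3][1] = 11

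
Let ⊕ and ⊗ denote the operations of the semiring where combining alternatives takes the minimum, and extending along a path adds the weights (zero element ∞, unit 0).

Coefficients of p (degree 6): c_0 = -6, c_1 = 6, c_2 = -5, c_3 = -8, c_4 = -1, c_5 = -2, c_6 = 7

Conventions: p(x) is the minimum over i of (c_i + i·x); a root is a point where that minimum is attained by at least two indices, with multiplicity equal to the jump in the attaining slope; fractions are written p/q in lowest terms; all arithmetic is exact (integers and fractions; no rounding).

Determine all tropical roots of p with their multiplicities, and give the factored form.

hull edge (i=0, c=-6) to (i=3, c=-8): slope -2/3, span 3
hull edge (i=3, c=-8) to (i=5, c=-2): slope 3, span 2
hull edge (i=5, c=-2) to (i=6, c=7): slope 9, span 1
Factored form: p(x) = 7 ⊗ (x ⊕ (-9)) ⊗ (x ⊕ (-3)) ⊗ (x ⊕ (-3)) ⊗ (x ⊕ 2/3) ⊗ (x ⊕ 2/3) ⊗ (x ⊕ 2/3)
Answer: roots = -9 (mult 1), -3 (mult 2), 2/3 (mult 3)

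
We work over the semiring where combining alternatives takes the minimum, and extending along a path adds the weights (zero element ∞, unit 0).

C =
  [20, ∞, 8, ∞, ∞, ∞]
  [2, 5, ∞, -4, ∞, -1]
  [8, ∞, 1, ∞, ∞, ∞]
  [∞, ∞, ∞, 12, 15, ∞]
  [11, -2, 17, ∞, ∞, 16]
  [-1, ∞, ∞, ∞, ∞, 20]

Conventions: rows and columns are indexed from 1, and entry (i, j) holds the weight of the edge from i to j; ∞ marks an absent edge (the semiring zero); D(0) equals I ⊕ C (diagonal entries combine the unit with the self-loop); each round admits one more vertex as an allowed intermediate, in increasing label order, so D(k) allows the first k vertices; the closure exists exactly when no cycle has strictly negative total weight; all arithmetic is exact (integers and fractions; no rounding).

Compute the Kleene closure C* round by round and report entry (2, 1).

D(0):
  [0, ∞, 8, ∞, ∞, ∞]
  [2, 0, ∞, -4, ∞, -1]
  [8, ∞, 0, ∞, ∞, ∞]
  [∞, ∞, ∞, 0, 15, ∞]
  [11, -2, 17, ∞, 0, 16]
  [-1, ∞, ∞, ∞, ∞, 0]
D(1):
  [0, ∞, 8, ∞, ∞, ∞]
  [2, 0, 10, -4, ∞, -1]
  [8, ∞, 0, ∞, ∞, ∞]
  [∞, ∞, ∞, 0, 15, ∞]
  [11, -2, 17, ∞, 0, 16]
  [-1, ∞, 7, ∞, ∞, 0]
D(2):
  [0, ∞, 8, ∞, ∞, ∞]
  [2, 0, 10, -4, ∞, -1]
  [8, ∞, 0, ∞, ∞, ∞]
  [∞, ∞, ∞, 0, 15, ∞]
  [0, -2, 8, -6, 0, -3]
  [-1, ∞, 7, ∞, ∞, 0]
D(3):
  [0, ∞, 8, ∞, ∞, ∞]
  [2, 0, 10, -4, ∞, -1]
  [8, ∞, 0, ∞, ∞, ∞]
  [∞, ∞, ∞, 0, 15, ∞]
  [0, -2, 8, -6, 0, -3]
  [-1, ∞, 7, ∞, ∞, 0]
D(4):
  [0, ∞, 8, ∞, ∞, ∞]
  [2, 0, 10, -4, 11, -1]
  [8, ∞, 0, ∞, ∞, ∞]
  [∞, ∞, ∞, 0, 15, ∞]
  [0, -2, 8, -6, 0, -3]
  [-1, ∞, 7, ∞, ∞, 0]
D(5):
  [0, ∞, 8, ∞, ∞, ∞]
  [2, 0, 10, -4, 11, -1]
  [8, ∞, 0, ∞, ∞, ∞]
  [15, 13, 23, 0, 15, 12]
  [0, -2, 8, -6, 0, -3]
  [-1, ∞, 7, ∞, ∞, 0]
D(6):
  [0, ∞, 8, ∞, ∞, ∞]
  [-2, 0, 6, -4, 11, -1]
  [8, ∞, 0, ∞, ∞, ∞]
  [11, 13, 19, 0, 15, 12]
  [-4, -2, 4, -6, 0, -3]
  [-1, ∞, 7, ∞, ∞, 0]
Answer: C*[2][1] = -2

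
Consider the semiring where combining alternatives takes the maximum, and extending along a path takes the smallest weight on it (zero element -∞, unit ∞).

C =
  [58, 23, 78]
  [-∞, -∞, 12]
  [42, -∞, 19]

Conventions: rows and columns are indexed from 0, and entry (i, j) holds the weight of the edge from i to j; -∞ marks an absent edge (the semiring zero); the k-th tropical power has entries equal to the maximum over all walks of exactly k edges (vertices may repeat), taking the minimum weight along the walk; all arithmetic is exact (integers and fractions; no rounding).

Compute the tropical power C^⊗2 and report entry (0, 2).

C^⊗2:
  [58, 23, 58]
  [12, -∞, 12]
  [42, 23, 42]
Key observation: the optimum is the walk 0->0->2, with weight 58 min 78 = 58.
Optimal value attained by: walk 0->0->2.
Answer: (C^⊗2)[0][2] = 58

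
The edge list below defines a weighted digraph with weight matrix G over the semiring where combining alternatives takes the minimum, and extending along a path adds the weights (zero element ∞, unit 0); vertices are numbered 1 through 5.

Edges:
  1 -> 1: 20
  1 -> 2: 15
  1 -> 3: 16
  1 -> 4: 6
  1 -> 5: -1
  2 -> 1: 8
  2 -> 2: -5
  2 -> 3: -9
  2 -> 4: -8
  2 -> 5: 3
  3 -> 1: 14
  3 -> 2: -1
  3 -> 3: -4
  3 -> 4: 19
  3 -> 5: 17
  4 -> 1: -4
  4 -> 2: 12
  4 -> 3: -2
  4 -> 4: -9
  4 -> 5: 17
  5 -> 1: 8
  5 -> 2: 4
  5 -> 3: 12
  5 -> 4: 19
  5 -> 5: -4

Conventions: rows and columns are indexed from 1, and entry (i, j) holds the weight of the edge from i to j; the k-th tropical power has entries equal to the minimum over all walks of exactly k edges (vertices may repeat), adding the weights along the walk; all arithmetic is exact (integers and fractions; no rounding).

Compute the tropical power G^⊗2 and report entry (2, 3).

G^⊗2:
  [2, 3, 4, -3, -5]
  [-12, -10, -14, -17, -2]
  [7, -6, -10, -9, 2]
  [-13, -3, -11, -18, -5]
  [4, -1, -5, -4, -8]
Key observation: the optimum is the walk 2->2->3, with weight (-5) + (-9) = -14.
Optimal value attained by: walk 2->2->3.
Answer: (G^⊗2)[2][3] = -14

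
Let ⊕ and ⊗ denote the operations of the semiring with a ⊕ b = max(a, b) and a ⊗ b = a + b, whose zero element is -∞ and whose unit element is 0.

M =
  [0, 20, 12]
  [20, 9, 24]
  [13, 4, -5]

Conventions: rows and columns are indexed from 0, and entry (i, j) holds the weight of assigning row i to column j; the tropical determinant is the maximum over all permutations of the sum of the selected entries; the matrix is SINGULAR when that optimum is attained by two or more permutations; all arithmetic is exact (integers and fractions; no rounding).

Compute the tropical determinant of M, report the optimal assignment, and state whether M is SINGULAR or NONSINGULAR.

σ = (0, 1, 2): 0 + 9 + (-5) = 4
σ = (0, 2, 1): 0 + 24 + 4 = 28
σ = (1, 0, 2): 20 + 20 + (-5) = 35
σ = (1, 2, 0): 20 + 24 + 13 = 57
σ = (2, 0, 1): 12 + 20 + 4 = 36
σ = (2, 1, 0): 12 + 9 + 13 = 34
Optimal value attained by: σ = (1, 2, 0).
Answer: det⊕(M) = 57; verdict: NONSINGULAR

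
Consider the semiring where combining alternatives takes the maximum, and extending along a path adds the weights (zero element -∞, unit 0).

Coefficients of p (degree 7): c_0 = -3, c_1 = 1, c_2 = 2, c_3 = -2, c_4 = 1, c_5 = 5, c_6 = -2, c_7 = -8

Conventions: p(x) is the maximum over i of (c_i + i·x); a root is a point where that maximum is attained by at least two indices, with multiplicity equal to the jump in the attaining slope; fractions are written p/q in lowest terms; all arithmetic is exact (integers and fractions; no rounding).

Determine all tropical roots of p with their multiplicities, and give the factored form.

hull edge (i=0, c=-3) to (i=1, c=1): slope 4, span 1
hull edge (i=1, c=1) to (i=5, c=5): slope 1, span 4
hull edge (i=5, c=5) to (i=7, c=-8): slope -13/2, span 2
Factored form: p(x) = -8 ⊗ (x ⊕ (-4)) ⊗ (x ⊕ (-1)) ⊗ (x ⊕ (-1)) ⊗ (x ⊕ (-1)) ⊗ (x ⊕ (-1)) ⊗ (x ⊕ 13/2) ⊗ (x ⊕ 13/2)
Answer: roots = -4 (mult 1), -1 (mult 4), 13/2 (mult 2)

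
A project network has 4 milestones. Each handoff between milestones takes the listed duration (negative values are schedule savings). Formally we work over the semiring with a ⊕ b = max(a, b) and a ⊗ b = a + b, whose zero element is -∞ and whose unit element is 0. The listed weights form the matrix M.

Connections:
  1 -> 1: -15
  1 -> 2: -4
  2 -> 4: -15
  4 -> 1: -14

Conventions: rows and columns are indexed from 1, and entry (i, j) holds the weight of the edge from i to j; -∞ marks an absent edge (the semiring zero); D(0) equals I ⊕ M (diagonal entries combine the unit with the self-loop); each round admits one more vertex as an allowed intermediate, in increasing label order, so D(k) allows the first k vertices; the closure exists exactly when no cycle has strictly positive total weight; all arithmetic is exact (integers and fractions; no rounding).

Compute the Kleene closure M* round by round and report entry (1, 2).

D(0):
  [0, -4, -∞, -∞]
  [-∞, 0, -∞, -15]
  [-∞, -∞, 0, -∞]
  [-14, -∞, -∞, 0]
D(1):
  [0, -4, -∞, -∞]
  [-∞, 0, -∞, -15]
  [-∞, -∞, 0, -∞]
  [-14, -18, -∞, 0]
D(2):
  [0, -4, -∞, -19]
  [-∞, 0, -∞, -15]
  [-∞, -∞, 0, -∞]
  [-14, -18, -∞, 0]
D(3):
  [0, -4, -∞, -19]
  [-∞, 0, -∞, -15]
  [-∞, -∞, 0, -∞]
  [-14, -18, -∞, 0]
D(4):
  [0, -4, -∞, -19]
  [-29, 0, -∞, -15]
  [-∞, -∞, 0, -∞]
  [-14, -18, -∞, 0]
Answer: M*[1][2] = -4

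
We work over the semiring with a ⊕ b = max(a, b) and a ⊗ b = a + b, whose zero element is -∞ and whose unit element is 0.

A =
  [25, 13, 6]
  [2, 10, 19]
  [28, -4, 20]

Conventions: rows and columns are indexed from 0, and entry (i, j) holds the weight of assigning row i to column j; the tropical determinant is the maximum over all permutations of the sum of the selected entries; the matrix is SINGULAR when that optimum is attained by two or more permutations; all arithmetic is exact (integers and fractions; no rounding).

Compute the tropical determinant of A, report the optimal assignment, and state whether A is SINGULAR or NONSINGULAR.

σ = (0, 1, 2): 25 + 10 + 20 = 55
σ = (0, 2, 1): 25 + 19 + (-4) = 40
σ = (1, 0, 2): 13 + 2 + 20 = 35
σ = (1, 2, 0): 13 + 19 + 28 = 60
σ = (2, 0, 1): 6 + 2 + (-4) = 4
σ = (2, 1, 0): 6 + 10 + 28 = 44
Optimal value attained by: σ = (1, 2, 0).
Answer: det⊕(A) = 60; verdict: NONSINGULAR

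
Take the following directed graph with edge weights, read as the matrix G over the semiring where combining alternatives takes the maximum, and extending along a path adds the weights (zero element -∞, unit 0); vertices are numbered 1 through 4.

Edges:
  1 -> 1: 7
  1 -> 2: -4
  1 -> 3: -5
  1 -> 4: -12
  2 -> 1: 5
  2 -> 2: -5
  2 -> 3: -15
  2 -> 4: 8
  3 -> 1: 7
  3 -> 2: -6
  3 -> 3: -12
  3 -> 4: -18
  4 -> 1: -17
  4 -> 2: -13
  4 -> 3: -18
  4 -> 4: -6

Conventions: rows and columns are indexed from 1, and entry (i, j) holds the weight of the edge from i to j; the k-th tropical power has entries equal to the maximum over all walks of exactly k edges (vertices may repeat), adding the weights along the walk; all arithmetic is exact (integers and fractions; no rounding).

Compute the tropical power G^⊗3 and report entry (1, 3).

G^⊗2:
  [14, 3, 2, 4]
  [12, 1, 0, 3]
  [14, 3, 2, 2]
  [-8, -18, -22, -5]
G^⊗3:
  [21, 10, 9, 11]
  [19, 8, 7, 9]
  [21, 10, 9, 11]
  [-1, -12, -13, -10]
Key observation: the optimum is the walk 1->1->1->3, with weight 7 + 7 + (-5) = 9.
Optimal value attained by: walk 1->1->1->3.
Answer: (G^⊗3)[1][3] = 9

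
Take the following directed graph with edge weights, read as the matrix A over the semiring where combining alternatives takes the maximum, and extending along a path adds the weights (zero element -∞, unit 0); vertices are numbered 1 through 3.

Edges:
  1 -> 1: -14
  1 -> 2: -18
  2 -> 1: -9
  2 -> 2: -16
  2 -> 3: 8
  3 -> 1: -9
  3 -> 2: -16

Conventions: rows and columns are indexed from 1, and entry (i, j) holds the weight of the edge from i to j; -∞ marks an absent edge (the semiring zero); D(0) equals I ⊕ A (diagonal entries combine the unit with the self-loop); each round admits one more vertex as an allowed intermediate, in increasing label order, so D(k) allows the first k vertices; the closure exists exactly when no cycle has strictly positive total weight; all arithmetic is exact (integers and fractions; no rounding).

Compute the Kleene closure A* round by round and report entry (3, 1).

D(0):
  [0, -18, -∞]
  [-9, 0, 8]
  [-9, -16, 0]
D(1):
  [0, -18, -∞]
  [-9, 0, 8]
  [-9, -16, 0]
D(2):
  [0, -18, -10]
  [-9, 0, 8]
  [-9, -16, 0]
D(3):
  [0, -18, -10]
  [-1, 0, 8]
  [-9, -16, 0]
Answer: A*[3][1] = -9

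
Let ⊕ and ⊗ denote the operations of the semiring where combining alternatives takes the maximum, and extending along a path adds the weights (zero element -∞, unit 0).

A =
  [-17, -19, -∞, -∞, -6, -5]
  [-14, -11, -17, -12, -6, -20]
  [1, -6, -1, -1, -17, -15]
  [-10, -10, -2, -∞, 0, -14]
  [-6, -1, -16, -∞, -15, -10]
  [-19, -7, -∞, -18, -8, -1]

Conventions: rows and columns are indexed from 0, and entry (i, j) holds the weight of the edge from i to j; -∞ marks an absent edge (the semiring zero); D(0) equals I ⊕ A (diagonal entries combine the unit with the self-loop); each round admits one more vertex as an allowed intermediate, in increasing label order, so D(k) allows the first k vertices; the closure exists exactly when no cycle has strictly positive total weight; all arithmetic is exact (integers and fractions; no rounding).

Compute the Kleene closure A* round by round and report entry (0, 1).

D(0):
  [0, -19, -∞, -∞, -6, -5]
  [-14, 0, -17, -12, -6, -20]
  [1, -6, 0, -1, -17, -15]
  [-10, -10, -2, 0, 0, -14]
  [-6, -1, -16, -∞, 0, -10]
  [-19, -7, -∞, -18, -8, 0]
D(1):
  [0, -19, -∞, -∞, -6, -5]
  [-14, 0, -17, -12, -6, -19]
  [1, -6, 0, -1, -5, -4]
  [-10, -10, -2, 0, 0, -14]
  [-6, -1, -16, -∞, 0, -10]
  [-19, -7, -∞, -18, -8, 0]
D(2):
  [0, -19, -36, -31, -6, -5]
  [-14, 0, -17, -12, -6, -19]
  [1, -6, 0, -1, -5, -4]
  [-10, -10, -2, 0, 0, -14]
  [-6, -1, -16, -13, 0, -10]
  [-19, -7, -24, -18, -8, 0]
D(3):
  [0, -19, -36, -31, -6, -5]
  [-14, 0, -17, -12, -6, -19]
  [1, -6, 0, -1, -5, -4]
  [-1, -8, -2, 0, 0, -6]
  [-6, -1, -16, -13, 0, -10]
  [-19, -7, -24, -18, -8, 0]
D(4):
  [0, -19, -33, -31, -6, -5]
  [-13, 0, -14, -12, -6, -18]
  [1, -6, 0, -1, -1, -4]
  [-1, -8, -2, 0, 0, -6]
  [-6, -1, -15, -13, 0, -10]
  [-19, -7, -20, -18, -8, 0]
D(5):
  [0, -7, -21, -19, -6, -5]
  [-12, 0, -14, -12, -6, -16]
  [1, -2, 0, -1, -1, -4]
  [-1, -1, -2, 0, 0, -6]
  [-6, -1, -15, -13, 0, -10]
  [-14, -7, -20, -18, -8, 0]
D(6):
  [0, -7, -21, -19, -6, -5]
  [-12, 0, -14, -12, -6, -16]
  [1, -2, 0, -1, -1, -4]
  [-1, -1, -2, 0, 0, -6]
  [-6, -1, -15, -13, 0, -10]
  [-14, -7, -20, -18, -8, 0]
Answer: A*[0][1] = -7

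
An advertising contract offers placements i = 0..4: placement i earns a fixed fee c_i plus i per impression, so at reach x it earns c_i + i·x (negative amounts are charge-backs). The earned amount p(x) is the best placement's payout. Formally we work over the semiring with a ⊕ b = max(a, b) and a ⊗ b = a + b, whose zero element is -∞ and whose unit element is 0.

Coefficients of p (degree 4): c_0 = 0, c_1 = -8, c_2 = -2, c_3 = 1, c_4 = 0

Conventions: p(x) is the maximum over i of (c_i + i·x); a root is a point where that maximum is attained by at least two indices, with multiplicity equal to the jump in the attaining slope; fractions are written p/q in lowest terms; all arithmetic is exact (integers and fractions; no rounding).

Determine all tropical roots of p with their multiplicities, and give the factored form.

hull edge (i=0, c=0) to (i=3, c=1): slope 1/3, span 3
hull edge (i=3, c=1) to (i=4, c=0): slope -1, span 1
Factored form: p(x) = 0 ⊗ (x ⊕ (-1/3)) ⊗ (x ⊕ (-1/3)) ⊗ (x ⊕ (-1/3)) ⊗ (x ⊕ 1)
Answer: roots = -1/3 (mult 3), 1 (mult 1)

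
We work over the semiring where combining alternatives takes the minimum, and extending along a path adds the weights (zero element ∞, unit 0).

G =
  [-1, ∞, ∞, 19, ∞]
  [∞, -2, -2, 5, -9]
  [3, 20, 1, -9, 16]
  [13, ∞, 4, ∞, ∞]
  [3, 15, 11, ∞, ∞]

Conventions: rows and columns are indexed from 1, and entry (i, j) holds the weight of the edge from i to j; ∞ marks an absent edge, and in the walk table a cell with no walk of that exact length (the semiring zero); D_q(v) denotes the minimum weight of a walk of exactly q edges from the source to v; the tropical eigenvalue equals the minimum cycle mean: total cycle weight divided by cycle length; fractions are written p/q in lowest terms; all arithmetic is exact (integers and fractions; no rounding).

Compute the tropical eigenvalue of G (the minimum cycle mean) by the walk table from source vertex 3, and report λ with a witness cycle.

q=0: [∞, ∞, 0, ∞, ∞]
q=1: [3, 20, 1, -9, 16]
q=2: [2, 18, -5, -8, 11]
q=3: [-2, 15, -4, -14, 9]
q=4: [-3, 13, -10, -13, 6]
q=5: [-7, 10, -9, -19, 4]
Optimal cycle mean attained by: cycle 3->4->3, total (-9) + 4, length 2.
Answer: λ = -5/2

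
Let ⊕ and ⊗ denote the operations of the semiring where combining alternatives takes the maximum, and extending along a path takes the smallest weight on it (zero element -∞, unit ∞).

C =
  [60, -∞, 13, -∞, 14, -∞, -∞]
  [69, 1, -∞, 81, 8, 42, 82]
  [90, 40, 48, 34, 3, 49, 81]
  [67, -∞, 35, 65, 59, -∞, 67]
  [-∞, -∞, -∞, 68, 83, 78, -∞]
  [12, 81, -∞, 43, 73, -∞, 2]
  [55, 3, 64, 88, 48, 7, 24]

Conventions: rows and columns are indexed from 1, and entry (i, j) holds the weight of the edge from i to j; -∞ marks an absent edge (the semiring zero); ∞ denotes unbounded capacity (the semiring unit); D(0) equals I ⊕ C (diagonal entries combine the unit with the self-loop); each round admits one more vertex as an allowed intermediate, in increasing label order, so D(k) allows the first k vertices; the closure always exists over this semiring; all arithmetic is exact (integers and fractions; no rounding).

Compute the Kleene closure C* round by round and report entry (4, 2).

D(0):
  [∞, -∞, 13, -∞, 14, -∞, -∞]
  [69, ∞, -∞, 81, 8, 42, 82]
  [90, 40, ∞, 34, 3, 49, 81]
  [67, -∞, 35, ∞, 59, -∞, 67]
  [-∞, -∞, -∞, 68, ∞, 78, -∞]
  [12, 81, -∞, 43, 73, ∞, 2]
  [55, 3, 64, 88, 48, 7, ∞]
D(1):
  [∞, -∞, 13, -∞, 14, -∞, -∞]
  [69, ∞, 13, 81, 14, 42, 82]
  [90, 40, ∞, 34, 14, 49, 81]
  [67, -∞, 35, ∞, 59, -∞, 67]
  [-∞, -∞, -∞, 68, ∞, 78, -∞]
  [12, 81, 12, 43, 73, ∞, 2]
  [55, 3, 64, 88, 48, 7, ∞]
D(2):
  [∞, -∞, 13, -∞, 14, -∞, -∞]
  [69, ∞, 13, 81, 14, 42, 82]
  [90, 40, ∞, 40, 14, 49, 81]
  [67, -∞, 35, ∞, 59, -∞, 67]
  [-∞, -∞, -∞, 68, ∞, 78, -∞]
  [69, 81, 13, 81, 73, ∞, 81]
  [55, 3, 64, 88, 48, 7, ∞]
D(3):
  [∞, 13, 13, 13, 14, 13, 13]
  [69, ∞, 13, 81, 14, 42, 82]
  [90, 40, ∞, 40, 14, 49, 81]
  [67, 35, 35, ∞, 59, 35, 67]
  [-∞, -∞, -∞, 68, ∞, 78, -∞]
  [69, 81, 13, 81, 73, ∞, 81]
  [64, 40, 64, 88, 48, 49, ∞]
D(4):
  [∞, 13, 13, 13, 14, 13, 13]
  [69, ∞, 35, 81, 59, 42, 82]
  [90, 40, ∞, 40, 40, 49, 81]
  [67, 35, 35, ∞, 59, 35, 67]
  [67, 35, 35, 68, ∞, 78, 67]
  [69, 81, 35, 81, 73, ∞, 81]
  [67, 40, 64, 88, 59, 49, ∞]
D(5):
  [∞, 14, 14, 14, 14, 14, 14]
  [69, ∞, 35, 81, 59, 59, 82]
  [90, 40, ∞, 40, 40, 49, 81]
  [67, 35, 35, ∞, 59, 59, 67]
  [67, 35, 35, 68, ∞, 78, 67]
  [69, 81, 35, 81, 73, ∞, 81]
  [67, 40, 64, 88, 59, 59, ∞]
D(6):
  [∞, 14, 14, 14, 14, 14, 14]
  [69, ∞, 35, 81, 59, 59, 82]
  [90, 49, ∞, 49, 49, 49, 81]
  [67, 59, 35, ∞, 59, 59, 67]
  [69, 78, 35, 78, ∞, 78, 78]
  [69, 81, 35, 81, 73, ∞, 81]
  [67, 59, 64, 88, 59, 59, ∞]
D(7):
  [∞, 14, 14, 14, 14, 14, 14]
  [69, ∞, 64, 82, 59, 59, 82]
  [90, 59, ∞, 81, 59, 59, 81]
  [67, 59, 64, ∞, 59, 59, 67]
  [69, 78, 64, 78, ∞, 78, 78]
  [69, 81, 64, 81, 73, ∞, 81]
  [67, 59, 64, 88, 59, 59, ∞]
Answer: C*[4][2] = 59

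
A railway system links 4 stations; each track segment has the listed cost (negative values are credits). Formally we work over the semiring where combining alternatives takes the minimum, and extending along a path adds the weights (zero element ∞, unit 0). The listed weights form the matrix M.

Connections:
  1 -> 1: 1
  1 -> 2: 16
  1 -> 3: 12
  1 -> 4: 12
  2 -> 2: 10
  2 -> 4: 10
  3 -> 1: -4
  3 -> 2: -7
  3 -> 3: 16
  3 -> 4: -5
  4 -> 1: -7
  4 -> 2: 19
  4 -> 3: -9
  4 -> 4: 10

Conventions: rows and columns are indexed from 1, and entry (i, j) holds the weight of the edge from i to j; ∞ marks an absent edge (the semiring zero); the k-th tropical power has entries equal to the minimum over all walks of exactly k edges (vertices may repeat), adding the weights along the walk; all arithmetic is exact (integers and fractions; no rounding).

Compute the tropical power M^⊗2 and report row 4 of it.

M^⊗2:
  [2, 5, 3, 7]
  [3, 20, 1, 20]
  [-12, 3, -14, 3]
  [-13, -16, 1, -14]
Answer: row 4 of M^⊗2 = [-13, -16, 1, -14]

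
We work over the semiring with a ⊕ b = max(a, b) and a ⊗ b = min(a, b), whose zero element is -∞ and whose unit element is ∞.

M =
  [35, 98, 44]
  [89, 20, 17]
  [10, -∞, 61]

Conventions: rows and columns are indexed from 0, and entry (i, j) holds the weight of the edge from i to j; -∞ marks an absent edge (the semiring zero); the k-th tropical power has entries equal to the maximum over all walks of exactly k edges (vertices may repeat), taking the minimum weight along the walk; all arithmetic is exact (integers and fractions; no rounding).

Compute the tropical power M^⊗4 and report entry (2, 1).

M^⊗2:
  [89, 35, 44]
  [35, 89, 44]
  [10, 10, 61]
M^⊗3:
  [35, 89, 44]
  [89, 35, 44]
  [10, 10, 61]
M^⊗4:
  [89, 35, 44]
  [35, 89, 44]
  [10, 10, 61]
Key observation: the optimum is the walk 2->0->1->0->1, with weight 10 min 98 min 89 min 98 = 10.
Optimal value attained by: walk 2->0->1->0->1.
Answer: (M^⊗4)[2][1] = 10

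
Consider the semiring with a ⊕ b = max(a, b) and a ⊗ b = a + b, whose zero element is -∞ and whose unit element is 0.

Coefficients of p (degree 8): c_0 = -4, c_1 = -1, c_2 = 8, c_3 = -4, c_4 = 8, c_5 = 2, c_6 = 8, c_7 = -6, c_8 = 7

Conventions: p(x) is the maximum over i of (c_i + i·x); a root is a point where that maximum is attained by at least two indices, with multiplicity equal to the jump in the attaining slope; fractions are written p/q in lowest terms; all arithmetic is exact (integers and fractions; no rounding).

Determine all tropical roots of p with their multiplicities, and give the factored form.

hull edge (i=0, c=-4) to (i=2, c=8): slope 6, span 2
hull edge (i=2, c=8) to (i=6, c=8): slope 0, span 4
hull edge (i=6, c=8) to (i=8, c=7): slope -1/2, span 2
Factored form: p(x) = 7 ⊗ (x ⊕ (-6)) ⊗ (x ⊕ (-6)) ⊗ (x ⊕ 0) ⊗ (x ⊕ 0) ⊗ (x ⊕ 0) ⊗ (x ⊕ 0) ⊗ (x ⊕ 1/2) ⊗ (x ⊕ 1/2)
Answer: roots = -6 (mult 2), 0 (mult 4), 1/2 (mult 2)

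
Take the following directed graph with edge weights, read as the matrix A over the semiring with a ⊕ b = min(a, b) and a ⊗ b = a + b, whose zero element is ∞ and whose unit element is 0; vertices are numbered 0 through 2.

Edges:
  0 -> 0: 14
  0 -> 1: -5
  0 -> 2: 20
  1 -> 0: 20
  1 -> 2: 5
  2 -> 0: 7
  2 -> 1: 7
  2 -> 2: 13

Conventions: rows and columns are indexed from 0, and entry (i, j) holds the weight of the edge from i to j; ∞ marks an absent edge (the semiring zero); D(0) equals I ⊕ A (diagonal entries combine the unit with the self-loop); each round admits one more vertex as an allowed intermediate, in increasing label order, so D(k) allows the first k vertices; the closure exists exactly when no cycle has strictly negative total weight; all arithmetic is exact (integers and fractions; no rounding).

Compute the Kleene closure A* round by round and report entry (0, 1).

D(0):
  [0, -5, 20]
  [20, 0, 5]
  [7, 7, 0]
D(1):
  [0, -5, 20]
  [20, 0, 5]
  [7, 2, 0]
D(2):
  [0, -5, 0]
  [20, 0, 5]
  [7, 2, 0]
D(3):
  [0, -5, 0]
  [12, 0, 5]
  [7, 2, 0]
Answer: A*[0][1] = -5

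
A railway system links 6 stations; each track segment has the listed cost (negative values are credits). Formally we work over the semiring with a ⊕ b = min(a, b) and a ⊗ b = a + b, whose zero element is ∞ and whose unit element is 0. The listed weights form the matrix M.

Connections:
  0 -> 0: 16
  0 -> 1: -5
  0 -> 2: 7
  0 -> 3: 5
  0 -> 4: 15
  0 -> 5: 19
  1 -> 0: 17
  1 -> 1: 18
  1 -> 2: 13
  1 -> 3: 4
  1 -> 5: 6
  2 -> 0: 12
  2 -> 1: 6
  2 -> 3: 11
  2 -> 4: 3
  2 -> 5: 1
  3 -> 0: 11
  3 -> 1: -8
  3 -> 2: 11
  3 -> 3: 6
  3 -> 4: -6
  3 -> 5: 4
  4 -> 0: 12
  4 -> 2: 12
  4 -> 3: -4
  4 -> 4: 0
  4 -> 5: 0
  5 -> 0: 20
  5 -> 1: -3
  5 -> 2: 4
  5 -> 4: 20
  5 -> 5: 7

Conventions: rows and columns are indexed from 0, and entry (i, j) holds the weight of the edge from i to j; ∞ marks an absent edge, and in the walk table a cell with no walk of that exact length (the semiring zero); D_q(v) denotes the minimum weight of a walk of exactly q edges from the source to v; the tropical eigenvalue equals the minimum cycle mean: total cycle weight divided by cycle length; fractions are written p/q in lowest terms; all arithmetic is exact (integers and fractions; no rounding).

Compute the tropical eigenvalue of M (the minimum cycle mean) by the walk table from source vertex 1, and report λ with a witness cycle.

q=0: [∞, 0, ∞, ∞, ∞, ∞]
q=1: [17, 18, 13, 4, ∞, 6]
q=2: [15, -4, 10, 10, -2, 8]
q=3: [10, 2, 9, -6, -2, -2]
q=4: [5, -14, 2, -6, -12, -2]
q=5: [0, -14, -1, -16, -12, -12]
q=6: [-5, -24, -8, -16, -22, -12]
Optimal cycle mean attained by: cycle 3->4->3, total (-6) + (-4), length 2.
Answer: λ = -5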